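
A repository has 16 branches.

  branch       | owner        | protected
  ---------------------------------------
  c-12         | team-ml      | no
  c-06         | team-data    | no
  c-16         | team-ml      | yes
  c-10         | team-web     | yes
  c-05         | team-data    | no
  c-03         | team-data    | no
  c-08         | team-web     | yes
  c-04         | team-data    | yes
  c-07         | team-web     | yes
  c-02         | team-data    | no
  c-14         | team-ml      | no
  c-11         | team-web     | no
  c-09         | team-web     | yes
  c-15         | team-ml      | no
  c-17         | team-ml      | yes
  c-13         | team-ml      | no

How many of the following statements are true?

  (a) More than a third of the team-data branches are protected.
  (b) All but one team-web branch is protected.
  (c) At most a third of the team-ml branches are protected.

(a) team-data: |A| = 5, |A ∩ B| = 1; needs |A ∩ B| / |A| > 1/3 — false.
(b) team-web: |A| = 5, |A ∩ B| = 4; needs |A ∖ B| = 1 — true.
(c) team-ml: |A| = 6, |A ∩ B| = 2; needs |A ∩ B| / |A| ≤ 1/3 — true.

2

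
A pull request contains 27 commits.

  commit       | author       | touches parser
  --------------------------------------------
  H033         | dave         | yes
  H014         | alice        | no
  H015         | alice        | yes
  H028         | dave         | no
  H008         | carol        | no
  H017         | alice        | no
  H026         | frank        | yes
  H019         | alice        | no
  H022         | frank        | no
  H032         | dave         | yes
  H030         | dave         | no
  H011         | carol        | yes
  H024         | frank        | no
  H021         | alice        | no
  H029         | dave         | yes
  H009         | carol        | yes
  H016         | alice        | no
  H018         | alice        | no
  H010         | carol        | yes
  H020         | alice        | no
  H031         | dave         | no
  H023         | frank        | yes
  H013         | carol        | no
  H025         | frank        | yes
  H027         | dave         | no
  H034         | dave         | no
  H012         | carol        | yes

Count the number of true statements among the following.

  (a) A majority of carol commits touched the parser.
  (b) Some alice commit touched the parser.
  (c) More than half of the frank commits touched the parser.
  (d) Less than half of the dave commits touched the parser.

(a) carol: |A| = 6, |A ∩ B| = 4; needs |A ∩ B| > |A ∖ B| — true.
(b) alice: |A| = 8, |A ∩ B| = 1; needs A ∩ B ≠ ∅ (|A ∩ B| ≥ 1) — true.
(c) frank: |A| = 5, |A ∩ B| = 3; needs |A ∩ B| > |A ∖ B| — true.
(d) dave: |A| = 8, |A ∩ B| = 3; needs |A ∩ B| < |A ∖ B| — true.

4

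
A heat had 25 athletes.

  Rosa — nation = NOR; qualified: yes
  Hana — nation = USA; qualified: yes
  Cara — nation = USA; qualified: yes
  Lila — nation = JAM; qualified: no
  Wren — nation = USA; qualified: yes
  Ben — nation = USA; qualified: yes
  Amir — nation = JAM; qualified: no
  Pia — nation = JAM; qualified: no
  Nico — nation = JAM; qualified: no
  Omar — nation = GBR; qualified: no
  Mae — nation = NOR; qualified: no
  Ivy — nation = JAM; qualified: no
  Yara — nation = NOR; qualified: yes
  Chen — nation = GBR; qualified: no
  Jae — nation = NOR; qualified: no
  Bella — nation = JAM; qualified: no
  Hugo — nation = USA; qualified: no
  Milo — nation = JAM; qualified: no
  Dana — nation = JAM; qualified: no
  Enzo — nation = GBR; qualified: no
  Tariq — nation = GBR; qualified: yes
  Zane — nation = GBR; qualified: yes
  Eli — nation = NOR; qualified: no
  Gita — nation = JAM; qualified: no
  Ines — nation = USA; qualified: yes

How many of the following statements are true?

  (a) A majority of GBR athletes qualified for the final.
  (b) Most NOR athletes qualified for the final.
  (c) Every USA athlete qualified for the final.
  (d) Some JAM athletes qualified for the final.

(a) GBR: |A| = 5, |A ∩ B| = 2; needs |A ∩ B| > |A ∖ B| — false.
(b) NOR: |A| = 5, |A ∩ B| = 2; needs |A ∩ B| > |A ∖ B| — false.
(c) USA: |A| = 6, |A ∩ B| = 5; needs A ⊆ B, i.e. every element of A is in B (|A ∖ B| = 0) — false.
(d) JAM: |A| = 9, |A ∩ B| = 0; needs A ∩ B ≠ ∅ (|A ∩ B| ≥ 1) — false.

0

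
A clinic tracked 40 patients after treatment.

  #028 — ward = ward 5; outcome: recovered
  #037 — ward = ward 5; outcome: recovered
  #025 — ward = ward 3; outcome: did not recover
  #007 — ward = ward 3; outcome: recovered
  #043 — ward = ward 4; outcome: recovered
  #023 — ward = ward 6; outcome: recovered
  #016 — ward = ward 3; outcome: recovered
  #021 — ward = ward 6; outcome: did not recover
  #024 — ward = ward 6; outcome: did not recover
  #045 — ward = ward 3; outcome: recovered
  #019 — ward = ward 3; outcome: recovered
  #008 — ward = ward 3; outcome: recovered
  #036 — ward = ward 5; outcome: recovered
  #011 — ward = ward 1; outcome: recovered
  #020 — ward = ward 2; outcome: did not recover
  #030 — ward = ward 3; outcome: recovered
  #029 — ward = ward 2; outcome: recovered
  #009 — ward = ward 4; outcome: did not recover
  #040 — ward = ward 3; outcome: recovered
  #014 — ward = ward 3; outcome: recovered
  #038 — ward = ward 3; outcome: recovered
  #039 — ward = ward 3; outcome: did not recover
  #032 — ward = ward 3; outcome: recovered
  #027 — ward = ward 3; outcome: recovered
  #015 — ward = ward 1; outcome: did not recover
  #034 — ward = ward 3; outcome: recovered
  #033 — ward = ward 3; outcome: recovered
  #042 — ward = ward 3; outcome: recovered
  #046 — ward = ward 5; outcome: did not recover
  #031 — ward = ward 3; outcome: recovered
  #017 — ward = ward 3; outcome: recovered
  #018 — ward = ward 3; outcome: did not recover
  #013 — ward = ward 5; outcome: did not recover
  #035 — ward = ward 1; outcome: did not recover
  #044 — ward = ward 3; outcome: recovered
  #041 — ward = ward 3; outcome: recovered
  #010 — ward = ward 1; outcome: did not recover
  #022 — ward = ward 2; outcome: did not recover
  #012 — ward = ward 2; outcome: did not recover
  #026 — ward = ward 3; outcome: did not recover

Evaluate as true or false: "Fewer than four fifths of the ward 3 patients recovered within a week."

False

Truth condition: |A ∩ B| / |A| < 4/5.
|A| = 22, |A ∩ B| = 18, |A ∖ B| = 4.
|A ∩ B|/|A| = 18/22, so the statement is false.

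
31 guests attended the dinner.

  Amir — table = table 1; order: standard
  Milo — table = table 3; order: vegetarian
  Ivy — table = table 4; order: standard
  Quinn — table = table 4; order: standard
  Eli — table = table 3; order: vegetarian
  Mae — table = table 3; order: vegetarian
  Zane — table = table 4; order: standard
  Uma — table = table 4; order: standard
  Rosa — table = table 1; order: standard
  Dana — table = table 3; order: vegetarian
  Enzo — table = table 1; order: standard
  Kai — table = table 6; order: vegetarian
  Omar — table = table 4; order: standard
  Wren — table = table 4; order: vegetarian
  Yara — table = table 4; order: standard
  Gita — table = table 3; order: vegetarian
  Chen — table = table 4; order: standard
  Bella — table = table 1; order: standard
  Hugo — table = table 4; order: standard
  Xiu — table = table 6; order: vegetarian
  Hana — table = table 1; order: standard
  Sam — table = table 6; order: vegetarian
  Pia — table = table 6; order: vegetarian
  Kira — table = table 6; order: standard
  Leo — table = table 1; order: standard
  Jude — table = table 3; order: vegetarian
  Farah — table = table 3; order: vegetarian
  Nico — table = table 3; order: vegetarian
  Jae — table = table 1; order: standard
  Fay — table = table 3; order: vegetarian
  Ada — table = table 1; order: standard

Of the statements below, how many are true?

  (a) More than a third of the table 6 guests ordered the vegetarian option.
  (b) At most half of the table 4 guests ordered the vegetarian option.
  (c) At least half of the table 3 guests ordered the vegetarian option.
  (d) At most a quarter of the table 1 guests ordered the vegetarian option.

(a) table 6: |A| = 5, |A ∩ B| = 4; needs |A ∩ B| / |A| > 1/3 — true.
(b) table 4: |A| = 9, |A ∩ B| = 1; needs |A ∩ B| ≤ |A ∖ B| — true.
(c) table 3: |A| = 9, |A ∩ B| = 9; needs |A ∩ B| ≥ |A ∖ B| — true.
(d) table 1: |A| = 8, |A ∩ B| = 0; needs |A ∩ B| / |A| ≤ 1/4 — true.

4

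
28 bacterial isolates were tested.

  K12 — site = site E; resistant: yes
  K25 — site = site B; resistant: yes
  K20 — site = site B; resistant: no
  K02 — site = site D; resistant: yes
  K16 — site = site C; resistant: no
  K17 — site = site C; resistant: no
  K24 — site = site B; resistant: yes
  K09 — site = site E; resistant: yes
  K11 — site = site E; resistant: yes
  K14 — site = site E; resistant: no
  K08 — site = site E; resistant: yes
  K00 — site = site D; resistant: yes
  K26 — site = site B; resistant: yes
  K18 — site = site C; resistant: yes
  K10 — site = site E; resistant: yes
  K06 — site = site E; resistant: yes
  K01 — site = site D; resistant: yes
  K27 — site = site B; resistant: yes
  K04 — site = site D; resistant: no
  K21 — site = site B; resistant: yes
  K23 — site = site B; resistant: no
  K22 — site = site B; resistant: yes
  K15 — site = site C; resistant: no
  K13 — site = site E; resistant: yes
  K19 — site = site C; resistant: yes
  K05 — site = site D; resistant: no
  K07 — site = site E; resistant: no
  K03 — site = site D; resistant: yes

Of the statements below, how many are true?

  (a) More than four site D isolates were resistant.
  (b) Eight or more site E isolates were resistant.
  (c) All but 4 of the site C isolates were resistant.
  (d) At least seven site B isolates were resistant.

(a) site D: |A| = 6, |A ∩ B| = 4; needs |A ∩ B| > 4 — false.
(b) site E: |A| = 9, |A ∩ B| = 7; needs |A ∩ B| ≥ 8 — false.
(c) site C: |A| = 5, |A ∩ B| = 2; needs |A ∖ B| = 4 — false.
(d) site B: |A| = 8, |A ∩ B| = 6; needs |A ∩ B| ≥ 7 — false.

0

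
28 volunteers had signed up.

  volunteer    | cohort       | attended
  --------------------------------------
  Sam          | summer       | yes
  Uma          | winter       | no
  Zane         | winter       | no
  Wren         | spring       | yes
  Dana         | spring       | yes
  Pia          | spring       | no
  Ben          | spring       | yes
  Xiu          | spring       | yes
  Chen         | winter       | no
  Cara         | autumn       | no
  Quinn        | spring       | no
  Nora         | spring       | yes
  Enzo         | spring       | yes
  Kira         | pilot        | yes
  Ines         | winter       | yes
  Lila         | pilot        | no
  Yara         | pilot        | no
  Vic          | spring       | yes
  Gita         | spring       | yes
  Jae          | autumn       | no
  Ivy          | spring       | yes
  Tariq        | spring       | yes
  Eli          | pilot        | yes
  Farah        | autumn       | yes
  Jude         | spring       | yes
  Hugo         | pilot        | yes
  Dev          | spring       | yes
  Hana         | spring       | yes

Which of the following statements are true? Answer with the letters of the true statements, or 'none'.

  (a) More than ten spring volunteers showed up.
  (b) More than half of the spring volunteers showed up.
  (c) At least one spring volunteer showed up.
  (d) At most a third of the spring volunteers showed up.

(a), (b), (c)

|A| = 15, |A ∩ B| = 13, |A ∖ B| = 2.
(a) |A ∩ B| > 10: holds.
(b) |A ∩ B| > |A ∖ B|: holds.
(c) A ∩ B ≠ ∅ (|A ∩ B| ≥ 1): holds.
(d) |A ∩ B| / |A| ≤ 1/3: fails.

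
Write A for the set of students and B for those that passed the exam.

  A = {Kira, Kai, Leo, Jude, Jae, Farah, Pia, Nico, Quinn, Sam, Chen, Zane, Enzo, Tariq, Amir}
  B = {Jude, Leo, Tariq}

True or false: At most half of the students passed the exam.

True

The determiner here denotes the relation: |A ∩ B| ≤ |A ∖ B|.
|A| = 15, |A ∩ B| = 3, |A ∖ B| = 12.
3 < 12, so the statement is true.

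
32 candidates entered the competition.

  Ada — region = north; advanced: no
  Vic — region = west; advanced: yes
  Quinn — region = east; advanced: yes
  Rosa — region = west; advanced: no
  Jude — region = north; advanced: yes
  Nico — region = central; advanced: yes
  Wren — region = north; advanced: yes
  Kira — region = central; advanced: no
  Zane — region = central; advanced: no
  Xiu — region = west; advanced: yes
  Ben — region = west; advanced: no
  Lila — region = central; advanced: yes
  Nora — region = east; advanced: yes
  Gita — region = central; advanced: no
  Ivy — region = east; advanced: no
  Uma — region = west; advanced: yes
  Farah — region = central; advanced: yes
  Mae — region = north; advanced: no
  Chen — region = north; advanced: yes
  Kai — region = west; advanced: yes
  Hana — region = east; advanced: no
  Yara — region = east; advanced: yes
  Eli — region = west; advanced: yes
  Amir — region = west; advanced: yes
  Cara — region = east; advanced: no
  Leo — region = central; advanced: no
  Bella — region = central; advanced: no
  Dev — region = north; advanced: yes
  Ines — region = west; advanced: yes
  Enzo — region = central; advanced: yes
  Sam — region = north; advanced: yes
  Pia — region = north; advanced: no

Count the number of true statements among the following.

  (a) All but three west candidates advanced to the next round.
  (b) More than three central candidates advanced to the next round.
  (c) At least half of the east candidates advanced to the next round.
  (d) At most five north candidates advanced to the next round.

(a) west: |A| = 9, |A ∩ B| = 7; needs |A ∖ B| = 3 — false.
(b) central: |A| = 9, |A ∩ B| = 4; needs |A ∩ B| > 3 — true.
(c) east: |A| = 6, |A ∩ B| = 3; needs |A ∩ B| ≥ |A ∖ B| — true.
(d) north: |A| = 8, |A ∩ B| = 5; needs |A ∩ B| ≤ 5 — true.

3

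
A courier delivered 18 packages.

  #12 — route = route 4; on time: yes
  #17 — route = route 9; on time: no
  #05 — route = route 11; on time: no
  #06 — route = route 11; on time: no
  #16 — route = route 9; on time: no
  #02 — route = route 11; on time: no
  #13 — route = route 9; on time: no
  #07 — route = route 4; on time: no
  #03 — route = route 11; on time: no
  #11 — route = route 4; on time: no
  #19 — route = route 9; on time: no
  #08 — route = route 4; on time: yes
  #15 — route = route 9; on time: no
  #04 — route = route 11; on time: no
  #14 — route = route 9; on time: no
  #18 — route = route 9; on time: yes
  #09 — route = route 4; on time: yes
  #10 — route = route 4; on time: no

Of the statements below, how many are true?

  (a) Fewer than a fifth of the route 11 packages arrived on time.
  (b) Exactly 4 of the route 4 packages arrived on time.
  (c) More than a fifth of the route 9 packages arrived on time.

(a) route 11: |A| = 5, |A ∩ B| = 0; needs |A ∩ B| / |A| < 1/5 — true.
(b) route 4: |A| = 6, |A ∩ B| = 3; needs |A ∩ B| = 4 — false.
(c) route 9: |A| = 7, |A ∩ B| = 1; needs |A ∩ B| / |A| > 1/5 — false.

1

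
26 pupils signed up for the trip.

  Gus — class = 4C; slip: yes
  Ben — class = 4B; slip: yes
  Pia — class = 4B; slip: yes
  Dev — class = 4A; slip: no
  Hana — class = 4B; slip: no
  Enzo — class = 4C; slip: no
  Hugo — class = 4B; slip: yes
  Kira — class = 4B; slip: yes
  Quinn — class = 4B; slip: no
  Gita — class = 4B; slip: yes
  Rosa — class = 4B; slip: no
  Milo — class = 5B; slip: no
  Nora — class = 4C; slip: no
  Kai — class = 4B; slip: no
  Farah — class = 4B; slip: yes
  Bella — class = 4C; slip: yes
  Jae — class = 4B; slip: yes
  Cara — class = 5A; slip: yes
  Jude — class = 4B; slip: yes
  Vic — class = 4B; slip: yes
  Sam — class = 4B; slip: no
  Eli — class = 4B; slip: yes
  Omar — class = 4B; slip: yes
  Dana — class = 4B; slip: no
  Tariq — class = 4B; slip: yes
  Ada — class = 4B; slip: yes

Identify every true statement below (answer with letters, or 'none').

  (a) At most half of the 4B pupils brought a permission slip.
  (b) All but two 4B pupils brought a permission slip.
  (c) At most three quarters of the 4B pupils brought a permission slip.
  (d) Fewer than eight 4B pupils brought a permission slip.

(c)

|A| = 19, |A ∩ B| = 13, |A ∖ B| = 6.
(a) |A ∩ B| ≤ |A ∖ B|: fails.
(b) |A ∖ B| = 2: fails.
(c) |A ∩ B| / |A| ≤ 3/4: holds.
(d) |A ∩ B| < 8: fails.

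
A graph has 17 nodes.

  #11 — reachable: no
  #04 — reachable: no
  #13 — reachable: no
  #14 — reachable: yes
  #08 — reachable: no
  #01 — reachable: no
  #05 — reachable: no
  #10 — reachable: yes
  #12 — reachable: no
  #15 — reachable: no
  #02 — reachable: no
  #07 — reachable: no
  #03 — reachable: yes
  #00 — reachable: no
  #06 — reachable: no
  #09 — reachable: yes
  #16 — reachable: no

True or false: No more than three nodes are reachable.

Truth condition: |A ∩ B| ≤ 3.
|A| = 17, |A ∩ B| = 4, |A ∖ B| = 13.
|A ∩ B| = 4, so the statement is false.

False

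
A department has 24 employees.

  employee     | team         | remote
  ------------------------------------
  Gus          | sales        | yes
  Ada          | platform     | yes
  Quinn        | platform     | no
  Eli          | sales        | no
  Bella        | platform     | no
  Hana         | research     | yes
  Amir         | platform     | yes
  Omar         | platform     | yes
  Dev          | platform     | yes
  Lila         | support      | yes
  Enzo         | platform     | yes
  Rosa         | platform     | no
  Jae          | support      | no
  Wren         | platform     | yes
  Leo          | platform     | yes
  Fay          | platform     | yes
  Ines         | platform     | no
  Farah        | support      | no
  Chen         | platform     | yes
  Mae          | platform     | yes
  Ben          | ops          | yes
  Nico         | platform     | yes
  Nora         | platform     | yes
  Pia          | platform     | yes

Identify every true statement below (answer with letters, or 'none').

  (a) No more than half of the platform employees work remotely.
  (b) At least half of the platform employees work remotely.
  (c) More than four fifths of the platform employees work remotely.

|A| = 17, |A ∩ B| = 13, |A ∖ B| = 4.
(a) |A ∩ B| ≤ |A ∖ B|: fails.
(b) |A ∩ B| ≥ |A ∖ B|: holds.
(c) |A ∩ B| / |A| > 4/5: fails.

(b)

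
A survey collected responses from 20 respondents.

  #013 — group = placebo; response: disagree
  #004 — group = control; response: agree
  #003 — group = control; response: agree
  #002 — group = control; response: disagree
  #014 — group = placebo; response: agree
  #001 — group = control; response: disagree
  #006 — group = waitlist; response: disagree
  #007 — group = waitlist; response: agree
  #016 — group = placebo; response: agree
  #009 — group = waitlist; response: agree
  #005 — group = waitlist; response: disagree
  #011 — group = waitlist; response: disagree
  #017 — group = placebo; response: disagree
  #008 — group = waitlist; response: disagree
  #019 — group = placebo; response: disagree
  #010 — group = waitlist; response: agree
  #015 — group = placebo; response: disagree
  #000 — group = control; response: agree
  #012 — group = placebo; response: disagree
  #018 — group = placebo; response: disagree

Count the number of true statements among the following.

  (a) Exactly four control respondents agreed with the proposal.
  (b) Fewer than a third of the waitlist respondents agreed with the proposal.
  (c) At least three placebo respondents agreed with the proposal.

0

(a) control: |A| = 5, |A ∩ B| = 3; needs |A ∩ B| = 4 — false.
(b) waitlist: |A| = 7, |A ∩ B| = 3; needs |A ∩ B| / |A| < 1/3 — false.
(c) placebo: |A| = 8, |A ∩ B| = 2; needs |A ∩ B| ≥ 3 — false.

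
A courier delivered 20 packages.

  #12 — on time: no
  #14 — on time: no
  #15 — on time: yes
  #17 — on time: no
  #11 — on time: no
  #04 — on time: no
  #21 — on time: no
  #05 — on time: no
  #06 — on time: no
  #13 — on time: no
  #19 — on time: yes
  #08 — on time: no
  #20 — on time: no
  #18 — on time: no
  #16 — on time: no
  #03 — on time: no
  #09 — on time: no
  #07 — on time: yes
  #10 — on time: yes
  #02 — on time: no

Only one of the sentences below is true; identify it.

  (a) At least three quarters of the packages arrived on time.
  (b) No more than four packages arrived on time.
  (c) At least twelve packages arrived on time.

|A| = 20, |A ∩ B| = 4, |A ∖ B| = 16.
(a) requires |A ∩ B| / |A| ≥ 3/4: false.
(b) requires |A ∩ B| ≤ 4: true.
(c) requires |A ∩ B| ≥ 12: false.

(b)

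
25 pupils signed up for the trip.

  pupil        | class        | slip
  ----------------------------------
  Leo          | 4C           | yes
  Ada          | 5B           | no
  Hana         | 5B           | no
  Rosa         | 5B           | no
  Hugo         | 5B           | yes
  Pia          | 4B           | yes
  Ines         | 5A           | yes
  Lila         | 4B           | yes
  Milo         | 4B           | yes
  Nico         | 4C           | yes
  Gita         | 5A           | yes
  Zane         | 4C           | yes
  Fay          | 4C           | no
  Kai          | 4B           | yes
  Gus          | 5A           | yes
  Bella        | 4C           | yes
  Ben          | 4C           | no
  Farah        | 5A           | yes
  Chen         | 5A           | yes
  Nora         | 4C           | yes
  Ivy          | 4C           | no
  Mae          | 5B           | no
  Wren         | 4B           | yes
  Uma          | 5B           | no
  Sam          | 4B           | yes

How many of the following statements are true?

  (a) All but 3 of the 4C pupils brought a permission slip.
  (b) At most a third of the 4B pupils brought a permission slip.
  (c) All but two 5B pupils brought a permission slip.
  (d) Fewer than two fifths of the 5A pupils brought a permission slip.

1

(a) 4C: |A| = 8, |A ∩ B| = 5; needs |A ∖ B| = 3 — true.
(b) 4B: |A| = 6, |A ∩ B| = 6; needs |A ∩ B| / |A| ≤ 1/3 — false.
(c) 5B: |A| = 6, |A ∩ B| = 1; needs |A ∖ B| = 2 — false.
(d) 5A: |A| = 5, |A ∩ B| = 5; needs |A ∩ B| / |A| < 2/5 — false.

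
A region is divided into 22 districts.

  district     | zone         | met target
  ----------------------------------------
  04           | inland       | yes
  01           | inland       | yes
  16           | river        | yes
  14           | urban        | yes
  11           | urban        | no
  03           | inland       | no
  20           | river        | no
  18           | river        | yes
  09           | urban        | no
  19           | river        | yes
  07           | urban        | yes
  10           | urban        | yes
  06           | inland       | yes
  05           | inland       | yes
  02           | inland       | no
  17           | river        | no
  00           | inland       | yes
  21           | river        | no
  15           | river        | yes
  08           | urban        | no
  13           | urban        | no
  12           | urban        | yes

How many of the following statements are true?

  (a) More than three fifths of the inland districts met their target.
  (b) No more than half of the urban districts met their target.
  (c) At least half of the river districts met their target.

3

(a) inland: |A| = 7, |A ∩ B| = 5; needs |A ∩ B| / |A| > 3/5 — true.
(b) urban: |A| = 8, |A ∩ B| = 4; needs |A ∩ B| ≤ |A ∖ B| — true.
(c) river: |A| = 7, |A ∩ B| = 4; needs |A ∩ B| ≥ |A ∖ B| — true.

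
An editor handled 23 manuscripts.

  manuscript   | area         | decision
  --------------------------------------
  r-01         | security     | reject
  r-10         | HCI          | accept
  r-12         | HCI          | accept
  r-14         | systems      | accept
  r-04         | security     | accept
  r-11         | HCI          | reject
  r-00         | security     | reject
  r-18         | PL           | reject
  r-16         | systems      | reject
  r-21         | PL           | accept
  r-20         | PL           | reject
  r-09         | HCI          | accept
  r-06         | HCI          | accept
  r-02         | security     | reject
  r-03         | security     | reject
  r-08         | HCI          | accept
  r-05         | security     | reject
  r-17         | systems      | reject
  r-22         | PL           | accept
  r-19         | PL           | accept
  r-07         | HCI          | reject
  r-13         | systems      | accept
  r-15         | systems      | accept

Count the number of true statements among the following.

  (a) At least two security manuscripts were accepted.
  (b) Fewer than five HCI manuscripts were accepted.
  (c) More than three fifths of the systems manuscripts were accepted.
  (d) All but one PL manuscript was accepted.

0

(a) security: |A| = 6, |A ∩ B| = 1; needs |A ∩ B| ≥ 2 — false.
(b) HCI: |A| = 7, |A ∩ B| = 5; needs |A ∩ B| < 5 — false.
(c) systems: |A| = 5, |A ∩ B| = 3; needs |A ∩ B| / |A| > 3/5 — false.
(d) PL: |A| = 5, |A ∩ B| = 3; needs |A ∖ B| = 1 — false.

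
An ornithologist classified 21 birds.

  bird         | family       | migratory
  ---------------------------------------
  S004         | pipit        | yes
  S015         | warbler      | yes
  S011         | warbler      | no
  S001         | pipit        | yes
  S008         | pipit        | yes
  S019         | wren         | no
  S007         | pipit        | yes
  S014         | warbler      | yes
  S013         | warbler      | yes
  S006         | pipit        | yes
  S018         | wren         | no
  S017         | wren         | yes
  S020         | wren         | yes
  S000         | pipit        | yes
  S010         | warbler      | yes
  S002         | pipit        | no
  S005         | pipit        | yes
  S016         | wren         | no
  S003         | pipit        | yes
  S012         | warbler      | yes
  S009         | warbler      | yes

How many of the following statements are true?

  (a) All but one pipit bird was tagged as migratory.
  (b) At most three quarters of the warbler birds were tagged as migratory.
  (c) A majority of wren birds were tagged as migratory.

1

(a) pipit: |A| = 9, |A ∩ B| = 8; needs |A ∖ B| = 1 — true.
(b) warbler: |A| = 7, |A ∩ B| = 6; needs |A ∩ B| / |A| ≤ 3/4 — false.
(c) wren: |A| = 5, |A ∩ B| = 2; needs |A ∩ B| > |A ∖ B| — false.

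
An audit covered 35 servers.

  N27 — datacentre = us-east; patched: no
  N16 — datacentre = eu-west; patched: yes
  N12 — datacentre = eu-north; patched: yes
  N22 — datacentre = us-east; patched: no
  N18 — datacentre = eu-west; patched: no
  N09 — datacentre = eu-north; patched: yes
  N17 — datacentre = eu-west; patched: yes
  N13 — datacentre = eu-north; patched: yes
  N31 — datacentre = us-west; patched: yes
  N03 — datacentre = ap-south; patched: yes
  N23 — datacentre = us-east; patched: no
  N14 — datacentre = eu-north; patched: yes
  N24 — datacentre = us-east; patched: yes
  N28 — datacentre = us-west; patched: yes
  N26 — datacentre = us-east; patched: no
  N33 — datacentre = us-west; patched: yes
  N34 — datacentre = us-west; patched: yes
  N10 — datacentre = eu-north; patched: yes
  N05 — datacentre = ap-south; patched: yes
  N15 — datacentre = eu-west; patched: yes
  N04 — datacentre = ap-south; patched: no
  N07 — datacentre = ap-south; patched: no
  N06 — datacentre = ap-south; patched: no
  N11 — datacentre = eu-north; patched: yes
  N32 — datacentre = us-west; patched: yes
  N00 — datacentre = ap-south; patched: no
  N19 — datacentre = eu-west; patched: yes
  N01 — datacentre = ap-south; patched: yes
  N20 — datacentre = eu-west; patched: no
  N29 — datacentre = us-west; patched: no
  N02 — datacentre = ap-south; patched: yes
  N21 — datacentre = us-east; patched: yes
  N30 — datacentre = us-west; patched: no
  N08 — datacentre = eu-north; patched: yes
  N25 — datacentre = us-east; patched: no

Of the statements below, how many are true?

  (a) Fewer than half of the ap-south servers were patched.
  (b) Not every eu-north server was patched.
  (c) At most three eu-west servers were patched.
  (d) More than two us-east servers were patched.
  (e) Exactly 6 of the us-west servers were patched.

(a) ap-south: |A| = 8, |A ∩ B| = 4; needs |A ∩ B| < |A ∖ B| — false.
(b) eu-north: |A| = 7, |A ∩ B| = 7; needs A ⊄ B (|A ∖ B| ≥ 1) — false.
(c) eu-west: |A| = 6, |A ∩ B| = 4; needs |A ∩ B| ≤ 3 — false.
(d) us-east: |A| = 7, |A ∩ B| = 2; needs |A ∩ B| > 2 — false.
(e) us-west: |A| = 7, |A ∩ B| = 5; needs |A ∩ B| = 6 — false.

0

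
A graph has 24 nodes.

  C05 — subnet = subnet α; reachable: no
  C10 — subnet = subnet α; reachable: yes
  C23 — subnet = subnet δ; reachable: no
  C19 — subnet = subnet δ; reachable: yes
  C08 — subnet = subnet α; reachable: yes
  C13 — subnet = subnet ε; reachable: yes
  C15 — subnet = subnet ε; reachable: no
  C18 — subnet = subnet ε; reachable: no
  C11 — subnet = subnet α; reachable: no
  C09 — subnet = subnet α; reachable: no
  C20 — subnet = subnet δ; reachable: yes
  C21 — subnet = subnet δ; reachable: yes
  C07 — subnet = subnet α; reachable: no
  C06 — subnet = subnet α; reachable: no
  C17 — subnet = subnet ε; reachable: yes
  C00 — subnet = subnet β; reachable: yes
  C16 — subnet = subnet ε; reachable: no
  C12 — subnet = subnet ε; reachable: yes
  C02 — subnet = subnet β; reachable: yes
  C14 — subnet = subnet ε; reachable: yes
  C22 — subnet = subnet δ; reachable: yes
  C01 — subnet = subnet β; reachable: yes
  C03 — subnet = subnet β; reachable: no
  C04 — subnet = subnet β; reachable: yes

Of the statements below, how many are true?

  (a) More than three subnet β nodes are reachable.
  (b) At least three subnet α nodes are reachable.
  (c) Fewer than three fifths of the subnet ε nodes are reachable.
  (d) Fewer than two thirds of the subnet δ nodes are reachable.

(a) subnet β: |A| = 5, |A ∩ B| = 4; needs |A ∩ B| > 3 — true.
(b) subnet α: |A| = 7, |A ∩ B| = 2; needs |A ∩ B| ≥ 3 — false.
(c) subnet ε: |A| = 7, |A ∩ B| = 4; needs |A ∩ B| / |A| < 3/5 — true.
(d) subnet δ: |A| = 5, |A ∩ B| = 4; needs |A ∩ B| / |A| < 2/3 — false.

2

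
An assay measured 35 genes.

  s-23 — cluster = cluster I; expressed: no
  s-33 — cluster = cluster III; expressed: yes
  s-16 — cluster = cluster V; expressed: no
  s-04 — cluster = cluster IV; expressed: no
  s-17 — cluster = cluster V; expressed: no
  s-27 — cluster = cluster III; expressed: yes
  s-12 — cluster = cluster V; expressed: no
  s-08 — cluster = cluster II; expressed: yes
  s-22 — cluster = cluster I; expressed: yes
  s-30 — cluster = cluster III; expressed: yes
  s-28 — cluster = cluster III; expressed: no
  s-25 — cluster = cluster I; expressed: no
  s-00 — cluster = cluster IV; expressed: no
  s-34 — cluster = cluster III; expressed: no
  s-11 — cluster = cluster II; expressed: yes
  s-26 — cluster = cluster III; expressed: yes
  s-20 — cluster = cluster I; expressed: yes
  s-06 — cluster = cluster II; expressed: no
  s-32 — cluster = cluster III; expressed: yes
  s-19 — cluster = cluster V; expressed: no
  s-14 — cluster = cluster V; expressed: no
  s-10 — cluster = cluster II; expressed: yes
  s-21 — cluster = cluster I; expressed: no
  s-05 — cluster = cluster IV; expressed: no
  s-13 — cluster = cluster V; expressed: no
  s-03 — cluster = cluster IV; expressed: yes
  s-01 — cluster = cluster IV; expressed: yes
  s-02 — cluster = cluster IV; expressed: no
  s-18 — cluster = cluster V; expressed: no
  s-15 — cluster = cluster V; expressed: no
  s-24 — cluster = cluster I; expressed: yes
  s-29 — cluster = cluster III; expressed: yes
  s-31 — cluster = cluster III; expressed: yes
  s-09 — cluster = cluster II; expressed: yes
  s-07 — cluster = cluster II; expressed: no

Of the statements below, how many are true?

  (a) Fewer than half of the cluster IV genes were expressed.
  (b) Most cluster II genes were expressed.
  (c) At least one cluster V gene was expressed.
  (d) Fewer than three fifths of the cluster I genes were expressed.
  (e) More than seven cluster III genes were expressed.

(a) cluster IV: |A| = 6, |A ∩ B| = 2; needs |A ∩ B| < |A ∖ B| — true.
(b) cluster II: |A| = 6, |A ∩ B| = 4; needs |A ∩ B| > |A ∖ B| — true.
(c) cluster V: |A| = 8, |A ∩ B| = 0; needs A ∩ B ≠ ∅ (|A ∩ B| ≥ 1) — false.
(d) cluster I: |A| = 6, |A ∩ B| = 3; needs |A ∩ B| / |A| < 3/5 — true.
(e) cluster III: |A| = 9, |A ∩ B| = 7; needs |A ∩ B| > 7 — false.

3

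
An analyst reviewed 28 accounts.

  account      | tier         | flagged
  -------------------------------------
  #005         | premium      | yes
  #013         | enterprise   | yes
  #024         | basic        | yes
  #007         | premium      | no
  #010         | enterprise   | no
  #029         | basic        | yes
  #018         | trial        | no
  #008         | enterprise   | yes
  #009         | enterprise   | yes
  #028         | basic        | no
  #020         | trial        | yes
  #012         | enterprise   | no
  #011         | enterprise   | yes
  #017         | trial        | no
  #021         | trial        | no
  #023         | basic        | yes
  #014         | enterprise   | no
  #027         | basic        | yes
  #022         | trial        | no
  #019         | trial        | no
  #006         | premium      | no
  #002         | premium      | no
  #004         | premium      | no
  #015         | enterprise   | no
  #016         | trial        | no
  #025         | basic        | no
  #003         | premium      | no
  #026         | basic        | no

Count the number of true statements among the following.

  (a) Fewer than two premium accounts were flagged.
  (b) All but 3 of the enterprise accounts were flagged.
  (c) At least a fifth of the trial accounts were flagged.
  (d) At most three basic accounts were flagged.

1

(a) premium: |A| = 6, |A ∩ B| = 1; needs |A ∩ B| < 2 — true.
(b) enterprise: |A| = 8, |A ∩ B| = 4; needs |A ∖ B| = 3 — false.
(c) trial: |A| = 7, |A ∩ B| = 1; needs |A ∩ B| / |A| ≥ 1/5 — false.
(d) basic: |A| = 7, |A ∩ B| = 4; needs |A ∩ B| ≤ 3 — false.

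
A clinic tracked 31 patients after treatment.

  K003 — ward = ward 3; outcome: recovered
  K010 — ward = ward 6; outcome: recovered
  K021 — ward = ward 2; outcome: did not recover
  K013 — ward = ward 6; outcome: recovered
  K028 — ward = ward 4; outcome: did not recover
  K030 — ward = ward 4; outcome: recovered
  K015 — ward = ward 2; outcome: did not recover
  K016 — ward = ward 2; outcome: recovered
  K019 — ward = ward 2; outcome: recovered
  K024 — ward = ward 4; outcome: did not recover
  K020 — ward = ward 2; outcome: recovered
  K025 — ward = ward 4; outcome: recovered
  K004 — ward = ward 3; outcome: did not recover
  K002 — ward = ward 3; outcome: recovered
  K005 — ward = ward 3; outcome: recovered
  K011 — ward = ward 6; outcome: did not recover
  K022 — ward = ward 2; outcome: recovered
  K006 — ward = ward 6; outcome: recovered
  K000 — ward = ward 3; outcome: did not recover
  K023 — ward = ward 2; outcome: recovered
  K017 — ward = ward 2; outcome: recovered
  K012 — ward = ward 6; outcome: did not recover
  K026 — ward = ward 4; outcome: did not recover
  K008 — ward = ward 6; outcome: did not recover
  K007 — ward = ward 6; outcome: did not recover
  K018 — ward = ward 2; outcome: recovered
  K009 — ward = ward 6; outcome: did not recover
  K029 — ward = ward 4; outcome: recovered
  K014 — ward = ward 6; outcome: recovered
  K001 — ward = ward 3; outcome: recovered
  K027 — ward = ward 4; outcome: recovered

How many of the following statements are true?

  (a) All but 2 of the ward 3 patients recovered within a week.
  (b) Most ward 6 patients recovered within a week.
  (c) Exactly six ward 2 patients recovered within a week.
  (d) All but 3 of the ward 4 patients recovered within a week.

(a) ward 3: |A| = 6, |A ∩ B| = 4; needs |A ∖ B| = 2 — true.
(b) ward 6: |A| = 9, |A ∩ B| = 4; needs |A ∩ B| > |A ∖ B| — false.
(c) ward 2: |A| = 9, |A ∩ B| = 7; needs |A ∩ B| = 6 — false.
(d) ward 4: |A| = 7, |A ∩ B| = 4; needs |A ∖ B| = 3 — true.

2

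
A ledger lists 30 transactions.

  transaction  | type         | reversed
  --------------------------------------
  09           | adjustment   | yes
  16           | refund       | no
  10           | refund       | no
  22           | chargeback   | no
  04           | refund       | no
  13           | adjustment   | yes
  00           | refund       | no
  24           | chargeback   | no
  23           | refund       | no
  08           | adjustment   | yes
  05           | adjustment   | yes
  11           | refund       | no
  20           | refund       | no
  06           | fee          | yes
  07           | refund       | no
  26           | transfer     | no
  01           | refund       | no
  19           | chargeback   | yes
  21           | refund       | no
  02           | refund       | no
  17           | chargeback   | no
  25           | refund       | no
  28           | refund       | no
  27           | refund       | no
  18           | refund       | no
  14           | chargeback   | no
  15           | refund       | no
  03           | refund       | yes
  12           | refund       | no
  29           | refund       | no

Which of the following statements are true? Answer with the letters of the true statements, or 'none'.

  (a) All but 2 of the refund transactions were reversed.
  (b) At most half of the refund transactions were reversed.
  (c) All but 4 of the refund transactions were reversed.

(b)

|A| = 19, |A ∩ B| = 1, |A ∖ B| = 18.
(a) |A ∖ B| = 2: fails.
(b) |A ∩ B| ≤ |A ∖ B|: holds.
(c) |A ∖ B| = 4: fails.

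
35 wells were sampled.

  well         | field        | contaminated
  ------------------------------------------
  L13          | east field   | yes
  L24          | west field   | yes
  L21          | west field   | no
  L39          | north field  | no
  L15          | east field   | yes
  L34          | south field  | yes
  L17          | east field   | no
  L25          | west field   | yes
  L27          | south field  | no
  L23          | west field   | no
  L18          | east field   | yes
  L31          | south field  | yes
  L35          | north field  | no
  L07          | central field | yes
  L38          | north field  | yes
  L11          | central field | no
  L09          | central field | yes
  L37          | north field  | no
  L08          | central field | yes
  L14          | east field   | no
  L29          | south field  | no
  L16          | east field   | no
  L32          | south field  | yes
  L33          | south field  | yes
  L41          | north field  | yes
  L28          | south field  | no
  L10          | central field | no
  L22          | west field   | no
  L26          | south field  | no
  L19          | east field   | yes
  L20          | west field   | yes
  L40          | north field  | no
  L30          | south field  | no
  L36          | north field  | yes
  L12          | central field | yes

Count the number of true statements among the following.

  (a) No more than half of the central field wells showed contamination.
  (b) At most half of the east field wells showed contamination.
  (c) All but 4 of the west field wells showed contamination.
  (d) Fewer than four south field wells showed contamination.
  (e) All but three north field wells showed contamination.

(a) central field: |A| = 6, |A ∩ B| = 4; needs |A ∩ B| ≤ |A ∖ B| — false.
(b) east field: |A| = 7, |A ∩ B| = 4; needs |A ∩ B| ≤ |A ∖ B| — false.
(c) west field: |A| = 6, |A ∩ B| = 3; needs |A ∖ B| = 4 — false.
(d) south field: |A| = 9, |A ∩ B| = 4; needs |A ∩ B| < 4 — false.
(e) north field: |A| = 7, |A ∩ B| = 3; needs |A ∖ B| = 3 — false.

0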